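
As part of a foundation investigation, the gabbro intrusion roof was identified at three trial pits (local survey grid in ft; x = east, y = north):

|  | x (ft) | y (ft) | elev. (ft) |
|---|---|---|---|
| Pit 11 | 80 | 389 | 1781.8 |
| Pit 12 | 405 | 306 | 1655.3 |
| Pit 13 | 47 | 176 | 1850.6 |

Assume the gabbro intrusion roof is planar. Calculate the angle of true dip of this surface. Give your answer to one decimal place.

27.4°

Let the plane be z = a·x + b·y + c.
Pit 12−Pit 11: 325a − 83b = −126.5;  Pit 13−Pit 11: −33a − 213b = 68.8.
Solving gives a = −0.45377, b = −0.25270.
Gradient magnitude |∇z| = √(a² + b²) = √(0.20590 + 0.06386) = 0.51939.
True dip = arctan(0.51939) = 27.4°, dipping toward ENE (azimuth ≈ 061°).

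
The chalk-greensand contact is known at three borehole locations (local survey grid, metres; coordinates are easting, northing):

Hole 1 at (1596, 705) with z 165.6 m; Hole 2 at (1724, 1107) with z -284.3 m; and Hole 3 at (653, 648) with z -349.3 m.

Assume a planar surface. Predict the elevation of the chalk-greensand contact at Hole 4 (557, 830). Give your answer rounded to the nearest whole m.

-649 m

Two edge vectors: Hole 1→Hole 2 = (128, 402, -449.9), Hole 1→Hole 3 = (-943, -57, -514.9).
Normal n = (Hole 1→Hole 2) × (Hole 1→Hole 3) = (-232634.1, 490162.9, 371790).
So ∂z/∂easting = −n_x/n_z = 0.62571 and ∂z/∂northing = −n_y/n_z = −1.31839.
Intercept c from Hole 1: 165.6 − 998.64 + 929.46 = 96.42.
At (557, 830): z = 348.5 − 1094.3 + 96.42 = -649.3 m.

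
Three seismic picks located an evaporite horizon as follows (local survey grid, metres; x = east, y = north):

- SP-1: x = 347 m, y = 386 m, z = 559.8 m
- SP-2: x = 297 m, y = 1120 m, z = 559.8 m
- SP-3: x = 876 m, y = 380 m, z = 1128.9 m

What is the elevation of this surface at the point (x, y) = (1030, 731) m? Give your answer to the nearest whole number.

1320 m

Two edge vectors: SP-1→SP-2 = (-50, 734, 0), SP-1→SP-3 = (529, -6, 569.1).
Normal n = (SP-1→SP-2) × (SP-1→SP-3) = (417719.4, 28455, -387986).
So ∂z/∂x = −n_x/n_z = 1.07664 and ∂z/∂y = −n_y/n_z = 0.07334.
Intercept c from SP-1: 559.8 − 373.59 − 28.31 = 157.90.
At (1030, 731): z = 1108.9 + 53.6 + 157.90 = 1320.4 m.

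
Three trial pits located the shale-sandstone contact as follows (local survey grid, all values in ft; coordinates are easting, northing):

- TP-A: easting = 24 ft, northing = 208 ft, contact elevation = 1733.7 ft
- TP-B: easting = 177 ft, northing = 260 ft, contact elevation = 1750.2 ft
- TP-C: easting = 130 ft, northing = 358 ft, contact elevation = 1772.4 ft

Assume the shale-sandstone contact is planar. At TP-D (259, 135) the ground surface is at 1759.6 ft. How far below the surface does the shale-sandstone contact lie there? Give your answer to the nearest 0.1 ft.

37.1 ft

Two edge vectors: TP-A→TP-B = (153, 52, 16.5), TP-A→TP-C = (106, 150, 38.7).
Normal n = (TP-A→TP-B) × (TP-A→TP-C) = (-462.6, -4172.1, 17438).
So ∂z/∂easting = −n_x/n_z = 0.02653 and ∂z/∂northing = −n_y/n_z = 0.23925.
Intercept c from TP-A: 1733.7 − 0.64 − 49.76 = 1683.30.
At (259, 135): z_contact = 6.87 + 32.30 + 1683.30 = 1722.47 ft.
Depth below ground = 1759.6 − 1722.47 = 37.1 ft.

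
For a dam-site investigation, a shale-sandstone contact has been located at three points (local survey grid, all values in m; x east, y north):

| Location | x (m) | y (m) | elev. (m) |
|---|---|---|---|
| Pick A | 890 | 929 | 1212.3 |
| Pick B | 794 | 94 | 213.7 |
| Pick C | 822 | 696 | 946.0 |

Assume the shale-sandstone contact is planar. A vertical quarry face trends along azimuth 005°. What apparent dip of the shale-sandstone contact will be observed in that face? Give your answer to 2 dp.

50.18°

Let the plane be z = a·x + b·y + c.
Pick B−Pick A: −96a − 835b = −998.6;  Pick C−Pick A: −68a − 233b = −266.3.
Solving gives a = −0.29970, b = 1.23038.
Unit vector along 005° is (sin 5°, cos 5°) = (0.0872, 0.9962).
Slope in that direction = a·(0.0872) + b·(0.9962) = 1.19958.
Apparent dip = arctan|1.19958| = 50.18° (true dip is 51.7°, so apparent ≤ true as expected).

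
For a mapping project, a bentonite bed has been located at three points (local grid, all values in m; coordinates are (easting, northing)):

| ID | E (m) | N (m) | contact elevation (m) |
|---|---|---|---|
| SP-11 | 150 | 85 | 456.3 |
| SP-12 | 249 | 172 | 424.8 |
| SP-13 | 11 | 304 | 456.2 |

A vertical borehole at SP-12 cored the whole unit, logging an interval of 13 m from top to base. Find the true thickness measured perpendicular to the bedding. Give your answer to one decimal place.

12.6 m

Two edge vectors: SP-11→SP-12 = (99, 87, -31.5), SP-11→SP-13 = (-139, 219, -0.1).
Normal n = (SP-11→SP-12) × (SP-11→SP-13) = (6889.8, 4388.4, 33774).
So ∂z/∂E = −n_x/n_z = −0.20400 and ∂z/∂N = −n_y/n_z = −0.12993.
|∇z| = √(a²+b²) = 0.24186, so dip δ = arctan(0.24186) = 13.60°.
True thickness = vertical thickness × cos δ = 13 × cos 13.60° = 12.6 m.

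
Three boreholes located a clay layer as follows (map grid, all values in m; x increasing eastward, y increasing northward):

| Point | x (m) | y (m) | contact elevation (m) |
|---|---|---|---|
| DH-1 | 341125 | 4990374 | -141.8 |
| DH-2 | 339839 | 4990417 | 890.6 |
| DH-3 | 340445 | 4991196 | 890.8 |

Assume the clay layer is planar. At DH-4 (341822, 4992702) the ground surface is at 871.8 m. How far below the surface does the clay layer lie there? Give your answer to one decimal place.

141.4 m

Two edge vectors: DH-1→DH-2 = (-1286, 43, 1032.4), DH-1→DH-3 = (-680, 822, 1032.6).
Normal n = (DH-1→DH-2) × (DH-1→DH-3) = (-804231, 625891.6, -1027852).
So ∂z/∂x = −n_x/n_z = −0.782438522 and ∂z/∂y = −n_y/n_z = 0.608931636.
Intercept c from DH-1: -141.8 + 266909.34 − 3038796.60 = −2772029.06.
At (341822, 4992702): z_contact = −267454.70 + 3040214.20 − 2772029.06 = 730.43 m.
Depth below ground = 871.8 − 730.43 = 141.4 m.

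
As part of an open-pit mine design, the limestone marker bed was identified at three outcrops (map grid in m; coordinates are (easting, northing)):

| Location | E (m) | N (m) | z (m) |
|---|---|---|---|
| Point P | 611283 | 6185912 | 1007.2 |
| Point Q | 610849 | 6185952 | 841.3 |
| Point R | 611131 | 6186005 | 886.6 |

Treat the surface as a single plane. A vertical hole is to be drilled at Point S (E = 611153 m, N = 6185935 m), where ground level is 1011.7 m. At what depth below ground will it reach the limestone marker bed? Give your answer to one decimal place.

Let the plane be z = a·E + b·N + c.
Point Q−Point P: −434a + 40b = −165.9;  Point R−Point P: −152a + 93b = −120.6.
Solving gives a = 0.309337262, b = −0.791190712.
Then c = 1007.2 − a·611283 − b·6185912 = 4706150.71.
At (611153, 6185935): z_contact = 189052.40 − 4894254.32 + 4706150.71 = 948.79 m.
Depth below ground = 1011.7 − 948.79 = 62.9 m.

62.9 m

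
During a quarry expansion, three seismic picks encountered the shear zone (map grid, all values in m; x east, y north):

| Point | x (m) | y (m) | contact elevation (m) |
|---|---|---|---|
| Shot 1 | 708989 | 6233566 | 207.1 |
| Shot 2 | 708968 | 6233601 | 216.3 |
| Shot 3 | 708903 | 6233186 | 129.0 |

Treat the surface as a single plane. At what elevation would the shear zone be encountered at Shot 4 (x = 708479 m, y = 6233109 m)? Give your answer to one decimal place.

141.4 m

Let the plane be z = a·x + b·y + c.
Shot 2−Shot 1: −21a + 35b = 9.2;  Shot 3−Shot 1: −86a − 380b = −78.1.
Solving gives a = −0.069381256, b = 0.221228389.
Then c = 207.1 − a·708989 − b·6233566 = −1329644.12.
At (708479, 6233109): z = −49155.2 + 1378940.7 − 1329644.12 = 141.4 m.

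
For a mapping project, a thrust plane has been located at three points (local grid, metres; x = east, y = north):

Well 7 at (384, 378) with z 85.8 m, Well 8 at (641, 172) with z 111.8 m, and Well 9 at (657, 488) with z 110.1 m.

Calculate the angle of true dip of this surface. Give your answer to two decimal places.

Let the plane be z = a·x + b·y + c.
Well 8−Well 7: 257a − 206b = 26;  Well 9−Well 7: 273a + 110b = 24.3.
Solving gives a = 0.09308, b = −0.01009.
Gradient magnitude |∇z| = √(a² + b²) = √(0.00866 + 0.00010) = 0.09362.
True dip = arctan(0.09362) = 5.35°, dipping toward W (azimuth ≈ 276°).

5.35°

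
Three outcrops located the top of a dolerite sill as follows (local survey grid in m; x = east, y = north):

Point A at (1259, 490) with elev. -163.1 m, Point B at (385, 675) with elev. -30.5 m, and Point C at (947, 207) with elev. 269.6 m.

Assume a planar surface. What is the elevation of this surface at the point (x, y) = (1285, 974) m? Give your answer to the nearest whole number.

Two edge vectors: Point A→Point B = (-874, 185, 132.6), Point A→Point C = (-312, -283, 432.7).
Normal n = (Point A→Point B) × (Point A→Point C) = (117575.3, 336808.6, 305062).
So ∂z/∂x = −n_x/n_z = −0.38541 and ∂z/∂y = −n_y/n_z = −1.10407.
Intercept c from Point A: -163.1 + 485.24 + 540.99 = 863.13.
At (1285, 974): z = −495.3 − 1075.4 + 863.13 = -707.5 m.

-707 m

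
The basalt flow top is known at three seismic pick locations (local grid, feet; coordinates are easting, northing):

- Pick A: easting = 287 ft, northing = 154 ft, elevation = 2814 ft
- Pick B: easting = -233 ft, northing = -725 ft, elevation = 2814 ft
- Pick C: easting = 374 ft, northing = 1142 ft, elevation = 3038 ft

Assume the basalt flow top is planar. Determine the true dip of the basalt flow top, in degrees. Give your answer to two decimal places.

27.62°

Two edge vectors: Pick A→Pick B = (-520, -879, 0), Pick A→Pick C = (87, 988, 224).
Normal n = (Pick A→Pick B) × (Pick A→Pick C) = (-196896, 116480, -437287).
So ∂z/∂easting = −n_x/n_z = −0.45027 and ∂z/∂northing = −n_y/n_z = 0.26637.
Gradient magnitude |∇z| = √(a² + b²) = √(0.20274 + 0.07095) = 0.52316.
True dip = arctan(0.52316) = 27.62°, dipping toward ESE (azimuth ≈ 121°).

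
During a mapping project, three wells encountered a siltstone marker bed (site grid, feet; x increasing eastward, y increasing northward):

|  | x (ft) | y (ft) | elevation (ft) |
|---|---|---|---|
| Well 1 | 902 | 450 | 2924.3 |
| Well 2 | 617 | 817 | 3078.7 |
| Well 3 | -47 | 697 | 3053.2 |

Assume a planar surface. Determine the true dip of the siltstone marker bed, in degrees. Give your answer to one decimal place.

Let the plane be z = a·x + b·y + c.
Well 2−Well 1: −285a + 367b = 154.4;  Well 3−Well 1: −949a + 247b = 128.9.
Solving gives a = −0.03300, b = 0.39508.
Gradient magnitude |∇z| = √(a² + b²) = √(0.00109 + 0.15609) = 0.39646.
True dip = arctan(0.39646) = 21.6°, dipping toward S (azimuth ≈ 175°).

21.6°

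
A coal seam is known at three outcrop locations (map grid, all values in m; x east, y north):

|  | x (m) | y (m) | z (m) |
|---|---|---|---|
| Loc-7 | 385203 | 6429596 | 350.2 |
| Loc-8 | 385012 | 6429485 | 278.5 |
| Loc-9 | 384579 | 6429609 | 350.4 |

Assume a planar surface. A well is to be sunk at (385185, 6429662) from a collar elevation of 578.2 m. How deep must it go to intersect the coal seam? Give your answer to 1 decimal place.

Two edge vectors: Loc-7→Loc-8 = (-191, -111, -71.7), Loc-7→Loc-9 = (-624, 13, 0.2).
Normal n = (Loc-7→Loc-8) × (Loc-7→Loc-9) = (909.9, 44779, -71747).
So ∂z/∂x = −n_x/n_z = 0.012682063 and ∂z/∂y = −n_y/n_z = 0.624123657.
Intercept c from Loc-7: 350.2 − 4885.17 − 4012862.97 = −4017397.94.
At (385185, 6429662): z_contact = 4884.94 + 4012904.16 − 4017397.94 = 391.16 m.
Depth below ground = 578.2 − 391.16 = 187.0 m.

187.0 m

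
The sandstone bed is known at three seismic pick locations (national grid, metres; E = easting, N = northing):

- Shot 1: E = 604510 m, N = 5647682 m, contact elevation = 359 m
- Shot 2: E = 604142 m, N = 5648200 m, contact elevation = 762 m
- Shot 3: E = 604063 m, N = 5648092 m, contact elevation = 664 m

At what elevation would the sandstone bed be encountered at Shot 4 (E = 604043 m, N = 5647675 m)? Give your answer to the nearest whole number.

311 m

Let the plane be z = a·E + b·N + c.
Shot 2−Shot 1: −368a + 518b = 403;  Shot 3−Shot 1: −447a + 410b = 305.
Solving gives a = 0.08975281, b = 0.84175489.
Then c = 359 − a·604510 − b·5647682 = −4807861.41.
At (604043, 5647675): z = 54214.6 + 4753958.1 − 4807861.41 = 311.2 m.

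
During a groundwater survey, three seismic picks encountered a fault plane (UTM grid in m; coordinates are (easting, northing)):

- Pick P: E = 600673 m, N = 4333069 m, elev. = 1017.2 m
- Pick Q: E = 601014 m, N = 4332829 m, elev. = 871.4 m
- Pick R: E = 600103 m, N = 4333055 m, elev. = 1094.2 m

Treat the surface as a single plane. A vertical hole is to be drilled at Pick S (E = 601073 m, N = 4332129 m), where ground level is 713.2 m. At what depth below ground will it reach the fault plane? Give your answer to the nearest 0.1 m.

Two edge vectors: Pick P→Pick Q = (341, -240, -145.8), Pick P→Pick R = (-570, -14, 77).
Normal n = (Pick P→Pick Q) × (Pick P→Pick R) = (-20521.2, 56849, -141574).
So ∂z/∂E = −n_x/n_z = −0.144950344 and ∂z/∂N = −n_y/n_z = 0.401549720.
Intercept c from Pick P: 1017.2 + 87067.76 − 1739942.64 = −1651857.68.
At (601073, 4332129): z_contact = −87125.74 + 1739565.19 − 1651857.68 = 581.76 m.
Depth below ground = 713.2 − 581.76 = 131.4 m.

131.4 m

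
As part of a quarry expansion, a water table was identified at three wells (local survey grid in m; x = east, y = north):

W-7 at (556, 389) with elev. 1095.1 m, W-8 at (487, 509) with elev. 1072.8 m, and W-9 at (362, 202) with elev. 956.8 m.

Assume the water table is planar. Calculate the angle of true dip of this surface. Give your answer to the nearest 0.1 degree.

Two edge vectors: W-7→W-8 = (-69, 120, -22.3), W-7→W-9 = (-194, -187, -138.3).
Normal n = (W-7→W-8) × (W-7→W-9) = (-20766.1, -5216.5, 36183).
So ∂z/∂x = −n_x/n_z = 0.57392 and ∂z/∂y = −n_y/n_z = 0.14417.
Gradient magnitude |∇z| = √(a² + b²) = √(0.32938 + 0.02078) = 0.59175.
True dip = arctan(0.59175) = 30.6°, dipping toward WSW (azimuth ≈ 256°).

30.6°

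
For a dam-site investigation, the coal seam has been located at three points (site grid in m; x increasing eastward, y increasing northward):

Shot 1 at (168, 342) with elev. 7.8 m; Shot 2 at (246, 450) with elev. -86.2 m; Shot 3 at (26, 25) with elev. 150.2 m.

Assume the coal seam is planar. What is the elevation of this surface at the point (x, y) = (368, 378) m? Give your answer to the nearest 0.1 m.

-290.7 m

Let the plane be z = a·x + b·y + c.
Shot 2−Shot 1: 78a + 108b = −94;  Shot 3−Shot 1: −142a − 317b = 142.4.
Solving gives a = −1.53555, b = 0.23864.
Then c = 7.8 − a·168 − b·342 = 184.16.
At (368, 378): z = −565.1 + 90.2 + 184.16 = -290.7 m.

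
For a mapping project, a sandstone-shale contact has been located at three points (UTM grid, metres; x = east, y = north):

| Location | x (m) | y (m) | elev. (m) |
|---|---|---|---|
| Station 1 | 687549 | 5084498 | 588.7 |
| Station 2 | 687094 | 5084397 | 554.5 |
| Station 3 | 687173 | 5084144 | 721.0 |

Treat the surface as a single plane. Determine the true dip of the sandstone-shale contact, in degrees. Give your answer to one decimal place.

Two edge vectors: Station 1→Station 2 = (-455, -101, -34.2), Station 1→Station 3 = (-376, -354, 132.3).
Normal n = (Station 1→Station 2) × (Station 1→Station 3) = (-25469.1, 73055.7, 123094).
So ∂z/∂x = −n_x/n_z = 0.20691 and ∂z/∂y = −n_y/n_z = −0.59350.
Gradient magnitude |∇z| = √(a² + b²) = √(0.04281 + 0.35224) = 0.62853.
True dip = arctan(0.62853) = 32.2°, dipping toward NNW (azimuth ≈ 341°).

32.2°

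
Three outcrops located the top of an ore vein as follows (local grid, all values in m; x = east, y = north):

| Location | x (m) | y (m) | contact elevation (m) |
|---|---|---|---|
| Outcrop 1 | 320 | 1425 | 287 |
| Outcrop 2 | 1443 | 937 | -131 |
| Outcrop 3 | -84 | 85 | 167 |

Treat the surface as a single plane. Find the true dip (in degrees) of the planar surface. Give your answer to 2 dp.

Two edge vectors: Outcrop 1→Outcrop 2 = (1123, -488, -418), Outcrop 1→Outcrop 3 = (-404, -1340, -120).
Normal n = (Outcrop 1→Outcrop 2) × (Outcrop 1→Outcrop 3) = (-501560, 303632, -1701972).
So ∂z/∂x = −n_x/n_z = −0.29469 and ∂z/∂y = −n_y/n_z = 0.17840.
Gradient magnitude |∇z| = √(a² + b²) = √(0.08684 + 0.03183) = 0.34449.
True dip = arctan(0.34449) = 19.01°, dipping toward ESE (azimuth ≈ 121°).

19.01°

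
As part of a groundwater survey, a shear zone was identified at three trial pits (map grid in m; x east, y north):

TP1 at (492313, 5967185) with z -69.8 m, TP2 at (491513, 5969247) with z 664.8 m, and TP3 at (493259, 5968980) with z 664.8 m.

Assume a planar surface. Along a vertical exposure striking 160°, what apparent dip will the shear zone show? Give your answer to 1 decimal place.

Let the plane be z = a·x + b·y + c.
TP2−TP1: −800a + 2062b = 734.6;  TP3−TP1: 946a + 1795b = 734.6.
Solving gives a = 0.05792, b = 0.37873.
Unit vector along 160° is (sin 160°, cos 160°) = (0.3420, -0.9397).
Slope in that direction = a·(0.3420) + b·(-0.9397) = −0.33608.
Apparent dip = arctan|0.33608| = 18.6° (true dip is 21.0°, so apparent ≤ true as expected).

18.6°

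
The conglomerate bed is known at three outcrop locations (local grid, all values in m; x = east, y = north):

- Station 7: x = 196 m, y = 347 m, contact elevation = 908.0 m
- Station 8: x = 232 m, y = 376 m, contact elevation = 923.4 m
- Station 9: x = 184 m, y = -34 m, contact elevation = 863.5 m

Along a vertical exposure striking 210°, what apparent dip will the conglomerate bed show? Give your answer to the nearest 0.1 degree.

Let the plane be z = a·x + b·y + c.
Station 8−Station 7: 36a + 29b = 15.4;  Station 9−Station 7: −12a − 381b = −44.5.
Solving gives a = 0.34238, b = 0.10601.
Unit vector along 210° is (sin 210°, cos 210°) = (-0.5000, -0.8660).
Slope in that direction = a·(-0.5000) + b·(-0.8660) = −0.26300.
Apparent dip = arctan|0.26300| = 14.7° (true dip is 19.7°, so apparent ≤ true as expected).

14.7°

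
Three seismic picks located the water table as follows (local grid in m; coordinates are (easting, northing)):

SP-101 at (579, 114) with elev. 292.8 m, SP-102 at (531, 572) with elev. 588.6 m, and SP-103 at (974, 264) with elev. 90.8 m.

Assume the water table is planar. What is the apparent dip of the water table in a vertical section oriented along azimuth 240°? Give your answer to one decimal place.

Let the plane be z = a·E + b·N + c.
SP-102−SP-101: −48a + 458b = 295.8;  SP-103−SP-101: 395a + 150b = −202.
Solving gives a = −0.72769, b = 0.56959.
Unit vector along 240° is (sin 240°, cos 240°) = (-0.8660, -0.5000).
Slope in that direction = a·(-0.8660) + b·(-0.5000) = 0.34541.
Apparent dip = arctan|0.34541| = 19.1° (true dip is 42.7°, so apparent ≤ true as expected).

19.1°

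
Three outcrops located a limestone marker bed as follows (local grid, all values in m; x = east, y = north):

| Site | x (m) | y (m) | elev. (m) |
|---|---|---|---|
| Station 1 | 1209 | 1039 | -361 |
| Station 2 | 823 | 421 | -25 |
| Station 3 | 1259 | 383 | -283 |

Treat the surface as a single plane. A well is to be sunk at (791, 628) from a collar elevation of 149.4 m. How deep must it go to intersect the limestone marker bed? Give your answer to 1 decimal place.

189.2 m

Let the plane be z = a·x + b·y + c.
Station 2−Station 1: −386a − 618b = 336;  Station 3−Station 1: 50a − 656b = 78.
Solving gives a = −0.606133, b = −0.165102.
Then c = -361 − a·1209 − b·1039 = 543.35.
At (791, 628): z_contact = −479.45 − 103.68 + 543.35 = -39.78 m.
Depth below ground = 149.4 − (-39.78) = 189.2 m.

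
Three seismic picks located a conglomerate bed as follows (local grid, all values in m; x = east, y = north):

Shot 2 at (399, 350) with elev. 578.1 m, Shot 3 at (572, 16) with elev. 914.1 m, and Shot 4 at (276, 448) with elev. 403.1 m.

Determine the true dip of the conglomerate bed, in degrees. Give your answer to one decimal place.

49.1°

Let the plane be z = a·x + b·y + c.
Shot 3−Shot 2: 173a − 334b = 336;  Shot 4−Shot 2: −123a + 98b = −175.
Solving gives a = 1.05778, b = −0.45810.
Gradient magnitude |∇z| = √(a² + b²) = √(1.11889 + 0.20985) = 1.15271.
True dip = arctan(1.15271) = 49.1°, dipping toward WNW (azimuth ≈ 293°).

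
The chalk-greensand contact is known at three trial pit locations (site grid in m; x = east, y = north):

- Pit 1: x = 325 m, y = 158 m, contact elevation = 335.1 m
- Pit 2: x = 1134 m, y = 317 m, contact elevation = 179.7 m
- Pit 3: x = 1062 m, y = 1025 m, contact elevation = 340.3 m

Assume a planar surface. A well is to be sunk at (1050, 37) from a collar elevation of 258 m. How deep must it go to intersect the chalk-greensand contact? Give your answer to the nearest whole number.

Two edge vectors: Pit 1→Pit 2 = (809, 159, -155.4), Pit 1→Pit 3 = (737, 867, 5.2).
Normal n = (Pit 1→Pit 2) × (Pit 1→Pit 3) = (135558.6, -118736.6, 584220).
So ∂z/∂x = −n_x/n_z = −0.23203 and ∂z/∂y = −n_y/n_z = 0.20324.
Intercept c from Pit 1: 335.1 + 75.41 − 32.11 = 378.40.
At (1050, 37): z_contact = −243.6 + 7.5 + 378.40 = 142.3 m.
Depth below ground = 258 − 142.3 = 116 m.

116 m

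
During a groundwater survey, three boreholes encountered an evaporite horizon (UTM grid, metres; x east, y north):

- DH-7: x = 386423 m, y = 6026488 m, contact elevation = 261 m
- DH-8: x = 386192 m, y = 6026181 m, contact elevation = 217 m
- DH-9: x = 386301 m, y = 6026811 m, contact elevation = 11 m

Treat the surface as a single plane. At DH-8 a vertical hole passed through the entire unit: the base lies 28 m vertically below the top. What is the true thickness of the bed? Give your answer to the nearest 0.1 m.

20.4 m

Two edge vectors: DH-7→DH-8 = (-231, -307, -44), DH-7→DH-9 = (-122, 323, -250).
Normal n = (DH-7→DH-8) × (DH-7→DH-9) = (90962, -52382, -112067).
So ∂z/∂x = −n_x/n_z = 0.81168 and ∂z/∂y = −n_y/n_z = −0.46742.
|∇z| = √(a²+b²) = 0.93664, so dip δ = arctan(0.93664) = 43.13°.
True thickness = vertical thickness × cos δ = 28 × cos 43.13° = 20.4 m.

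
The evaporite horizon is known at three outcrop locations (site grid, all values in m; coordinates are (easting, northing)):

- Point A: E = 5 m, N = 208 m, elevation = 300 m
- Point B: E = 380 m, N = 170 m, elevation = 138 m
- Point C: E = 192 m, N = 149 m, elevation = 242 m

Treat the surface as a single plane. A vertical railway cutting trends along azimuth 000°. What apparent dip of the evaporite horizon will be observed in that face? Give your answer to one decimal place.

29.6°

Two edge vectors: Point A→Point B = (375, -38, -162), Point A→Point C = (187, -59, -58).
Normal n = (Point A→Point B) × (Point A→Point C) = (-7354, -8544, -15019).
So ∂z/∂E = −n_x/n_z = −0.48965 and ∂z/∂N = −n_y/n_z = −0.56888.
Unit vector along 000° is (sin 0°, cos 0°) = (0.0000, 1.0000).
Slope in that direction = a·(0.0000) + b·(1.0000) = −0.56888.
Apparent dip = arctan|0.56888| = 29.6° (true dip is 36.9°, so apparent ≤ true as expected).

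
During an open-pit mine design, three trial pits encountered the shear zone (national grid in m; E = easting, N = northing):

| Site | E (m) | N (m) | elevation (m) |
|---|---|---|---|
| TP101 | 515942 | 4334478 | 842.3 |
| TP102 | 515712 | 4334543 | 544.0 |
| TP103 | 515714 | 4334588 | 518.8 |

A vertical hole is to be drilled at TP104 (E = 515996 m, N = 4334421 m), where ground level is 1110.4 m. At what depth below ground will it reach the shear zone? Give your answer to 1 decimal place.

172.6 m

Two edge vectors: TP101→TP102 = (-230, 65, -298.3), TP101→TP103 = (-228, 110, -323.5).
Normal n = (TP101→TP102) × (TP101→TP103) = (11785.5, -6392.6, -10480).
So ∂z/∂E = −n_x/n_z = 1.124570611 and ∂z/∂N = −n_y/n_z = −0.609980916.
Intercept c from TP101: 842.3 − 580213.21 + 2643948.86 = 2064577.95.
At (515996, 4334421): z_contact = 580273.94 − 2643914.09 + 2064577.95 = 937.80 m.
Depth below ground = 1110.4 − 937.80 = 172.6 m.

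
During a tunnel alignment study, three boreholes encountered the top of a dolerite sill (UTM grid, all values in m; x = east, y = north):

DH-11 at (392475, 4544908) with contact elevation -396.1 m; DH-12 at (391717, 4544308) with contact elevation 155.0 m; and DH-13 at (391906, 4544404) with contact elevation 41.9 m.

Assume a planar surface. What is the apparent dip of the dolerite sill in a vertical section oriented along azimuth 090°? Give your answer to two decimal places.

20.21°

Two edge vectors: DH-11→DH-12 = (-758, -600, 551.1), DH-11→DH-13 = (-569, -504, 438).
Normal n = (DH-11→DH-12) × (DH-11→DH-13) = (14954.4, 18428.1, 40632).
So ∂z/∂x = −n_x/n_z = −0.36804 and ∂z/∂y = −n_y/n_z = −0.45354.
Unit vector along 090° is (sin 90°, cos 90°) = (1.0000, 0.0000).
Slope in that direction = a·(1.0000) + b·(0.0000) = −0.36804.
Apparent dip = arctan|0.36804| = 20.21° (true dip is 30.3°, so apparent ≤ true as expected).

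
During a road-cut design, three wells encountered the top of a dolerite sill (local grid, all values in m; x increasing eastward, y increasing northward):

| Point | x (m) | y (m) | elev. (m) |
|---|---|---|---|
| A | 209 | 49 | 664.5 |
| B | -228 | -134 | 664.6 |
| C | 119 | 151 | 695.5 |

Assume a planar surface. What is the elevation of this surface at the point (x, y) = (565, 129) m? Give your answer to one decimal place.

649.1 m

Let the plane be z = a·x + b·y + c.
B−A: −437a − 183b = 0.1;  C−A: −90a + 102b = 31.
Solving gives a = −0.09310, b = 0.22177.
Then c = 664.5 − a·209 − b·49 = 673.09.
At (565, 129): z = −52.6 + 28.6 + 673.09 = 649.1 m.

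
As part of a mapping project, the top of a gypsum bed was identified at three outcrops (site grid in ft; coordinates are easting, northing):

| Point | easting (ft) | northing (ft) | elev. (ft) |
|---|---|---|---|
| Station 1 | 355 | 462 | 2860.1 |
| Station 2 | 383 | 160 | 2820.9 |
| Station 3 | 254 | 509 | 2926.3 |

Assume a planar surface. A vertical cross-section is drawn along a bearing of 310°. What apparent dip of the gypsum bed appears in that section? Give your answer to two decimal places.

27.60°

Two edge vectors: Station 1→Station 2 = (28, -302, -39.2), Station 1→Station 3 = (-101, 47, 66.2).
Normal n = (Station 1→Station 2) × (Station 1→Station 3) = (-18150, 2105.6, -29186).
So ∂z/∂easting = −n_x/n_z = −0.62187 and ∂z/∂northing = −n_y/n_z = 0.07214.
Unit vector along 310° is (sin 310°, cos 310°) = (-0.7660, 0.6428).
Slope in that direction = a·(-0.7660) + b·(0.6428) = 0.52276.
Apparent dip = arctan|0.52276| = 27.60° (true dip is 32.0°, so apparent ≤ true as expected).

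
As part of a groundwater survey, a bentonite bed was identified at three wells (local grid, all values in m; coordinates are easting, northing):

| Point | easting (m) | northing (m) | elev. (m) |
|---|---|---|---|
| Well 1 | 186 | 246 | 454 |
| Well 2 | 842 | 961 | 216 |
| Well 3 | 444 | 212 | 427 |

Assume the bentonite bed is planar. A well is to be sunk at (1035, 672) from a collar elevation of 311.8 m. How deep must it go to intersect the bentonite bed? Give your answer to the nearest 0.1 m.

60.3 m

Two edge vectors: Well 1→Well 2 = (656, 715, -238), Well 1→Well 3 = (258, -34, -27).
Normal n = (Well 1→Well 2) × (Well 1→Well 3) = (-27397, -43692, -206774).
So ∂z/∂easting = −n_x/n_z = −0.132497 and ∂z/∂northing = −n_y/n_z = −0.211303.
Intercept c from Well 1: 454 + 24.64 + 51.98 = 530.63.
At (1035, 672): z_contact = −137.13 − 142.00 + 530.63 = 251.49 m.
Depth below ground = 311.8 − 251.49 = 60.3 m.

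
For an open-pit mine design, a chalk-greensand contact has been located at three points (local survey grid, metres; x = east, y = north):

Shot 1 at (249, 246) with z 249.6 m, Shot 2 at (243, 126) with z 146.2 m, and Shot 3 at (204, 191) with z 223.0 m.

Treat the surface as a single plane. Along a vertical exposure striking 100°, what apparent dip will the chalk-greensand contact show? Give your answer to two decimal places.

32.56°

Let the plane be z = a·x + b·y + c.
Shot 2−Shot 1: −6a − 120b = −103.4;  Shot 3−Shot 1: −45a − 55b = −26.6.
Solving gives a = −0.49211, b = 0.88627.
Unit vector along 100° is (sin 100°, cos 100°) = (0.9848, -0.1736).
Slope in that direction = a·(0.9848) + b·(-0.1736) = −0.63853.
Apparent dip = arctan|0.63853| = 32.56° (true dip is 45.4°, so apparent ≤ true as expected).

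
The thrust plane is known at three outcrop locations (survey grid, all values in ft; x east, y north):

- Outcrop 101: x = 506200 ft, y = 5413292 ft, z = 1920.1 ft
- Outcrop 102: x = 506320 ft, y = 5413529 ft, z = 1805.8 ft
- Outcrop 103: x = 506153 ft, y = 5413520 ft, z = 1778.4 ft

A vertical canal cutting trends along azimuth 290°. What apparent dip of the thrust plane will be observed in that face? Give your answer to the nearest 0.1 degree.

Two edge vectors: Outcrop 101→Outcrop 102 = (120, 237, -114.3), Outcrop 101→Outcrop 103 = (-47, 228, -141.7).
Normal n = (Outcrop 101→Outcrop 102) × (Outcrop 101→Outcrop 103) = (-7522.5, 22376.1, 38499).
So ∂z/∂x = −n_x/n_z = 0.19539 and ∂z/∂y = −n_y/n_z = −0.58121.
Unit vector along 290° is (sin 290°, cos 290°) = (-0.9397, 0.3420).
Slope in that direction = a·(-0.9397) + b·(0.3420) = −0.38240.
Apparent dip = arctan|0.38240| = 20.9° (true dip is 31.5°, so apparent ≤ true as expected).

20.9°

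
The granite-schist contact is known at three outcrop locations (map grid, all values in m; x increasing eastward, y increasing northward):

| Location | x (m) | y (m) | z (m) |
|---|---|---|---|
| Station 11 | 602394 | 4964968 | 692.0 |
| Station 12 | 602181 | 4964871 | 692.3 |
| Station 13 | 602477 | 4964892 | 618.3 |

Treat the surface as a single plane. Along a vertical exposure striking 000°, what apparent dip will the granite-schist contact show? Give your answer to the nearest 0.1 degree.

Let the plane be z = a·x + b·y + c.
Station 12−Station 11: −213a − 97b = 0.3;  Station 13−Station 11: 83a − 76b = −73.7.
Solving gives a = −0.29587, b = 0.64661.
Unit vector along 000° is (sin 0°, cos 0°) = (0.0000, 1.0000).
Slope in that direction = a·(0.0000) + b·(1.0000) = 0.64661.
Apparent dip = arctan|0.64661| = 32.9° (true dip is 35.4°, so apparent ≤ true as expected).

32.9°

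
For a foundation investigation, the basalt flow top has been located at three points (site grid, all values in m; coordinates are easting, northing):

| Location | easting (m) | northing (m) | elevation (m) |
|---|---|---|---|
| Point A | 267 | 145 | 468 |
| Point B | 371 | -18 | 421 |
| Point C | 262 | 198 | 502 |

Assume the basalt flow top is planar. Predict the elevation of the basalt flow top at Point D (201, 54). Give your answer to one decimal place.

Let the plane be z = a·easting + b·northing + c.
Point B−Point A: 104a − 163b = −47;  Point C−Point A: −5a + 53b = 34.
Solving gives a = 0.64956, b = 0.70279.
Then c = 468 − a·267 − b·145 = 192.66.
At (201, 54): z = 130.6 + 38.0 + 192.66 = 361.2 m.

361.2 m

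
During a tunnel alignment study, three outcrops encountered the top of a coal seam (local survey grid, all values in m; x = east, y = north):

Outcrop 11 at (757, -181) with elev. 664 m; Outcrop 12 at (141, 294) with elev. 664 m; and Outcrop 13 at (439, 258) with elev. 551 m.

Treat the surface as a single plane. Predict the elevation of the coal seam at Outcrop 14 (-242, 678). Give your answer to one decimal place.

612.3 m

Two edge vectors: Outcrop 11→Outcrop 12 = (-616, 475, 0), Outcrop 11→Outcrop 13 = (-318, 439, -113).
Normal n = (Outcrop 11→Outcrop 12) × (Outcrop 11→Outcrop 13) = (-53675, -69608, -119374).
So ∂z/∂x = −n_x/n_z = −0.44964 and ∂z/∂y = −n_y/n_z = −0.58311.
Intercept c from Outcrop 11: 664 + 340.38 − 105.54 = 898.83.
At (-242, 678): z = 108.8 − 395.3 + 898.83 = 612.3 m.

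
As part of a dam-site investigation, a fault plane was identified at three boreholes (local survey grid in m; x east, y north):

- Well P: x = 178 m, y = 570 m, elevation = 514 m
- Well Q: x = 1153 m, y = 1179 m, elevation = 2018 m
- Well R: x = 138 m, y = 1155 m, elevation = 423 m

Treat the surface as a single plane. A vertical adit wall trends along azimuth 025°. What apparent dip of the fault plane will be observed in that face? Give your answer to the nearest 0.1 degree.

Two edge vectors: Well P→Well Q = (975, 609, 1504), Well P→Well R = (-40, 585, -91).
Normal n = (Well P→Well Q) × (Well P→Well R) = (-935259, 28565, 594735).
So ∂z/∂x = −n_x/n_z = 1.57256 and ∂z/∂y = −n_y/n_z = −0.04803.
Unit vector along 025° is (sin 25°, cos 25°) = (0.4226, 0.9063).
Slope in that direction = a·(0.4226) + b·(0.9063) = 0.62106.
Apparent dip = arctan|0.62106| = 31.8° (true dip is 57.6°, so apparent ≤ true as expected).

31.8°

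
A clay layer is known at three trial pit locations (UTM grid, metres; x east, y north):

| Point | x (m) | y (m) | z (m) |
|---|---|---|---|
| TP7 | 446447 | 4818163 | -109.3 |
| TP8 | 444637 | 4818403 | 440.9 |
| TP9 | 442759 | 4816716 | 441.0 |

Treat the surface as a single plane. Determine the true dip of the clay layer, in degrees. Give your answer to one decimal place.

21.6°

Two edge vectors: TP7→TP8 = (-1810, 240, 550.2), TP7→TP9 = (-3688, -1447, 550.3).
Normal n = (TP7→TP8) × (TP7→TP9) = (928211.4, -1033094.6, 3504190).
So ∂z/∂x = −n_x/n_z = −0.26489 and ∂z/∂y = −n_y/n_z = 0.29482.
Gradient magnitude |∇z| = √(a² + b²) = √(0.07016 + 0.08692) = 0.39634.
True dip = arctan(0.39634) = 21.6°, dipping toward SE (azimuth ≈ 138°).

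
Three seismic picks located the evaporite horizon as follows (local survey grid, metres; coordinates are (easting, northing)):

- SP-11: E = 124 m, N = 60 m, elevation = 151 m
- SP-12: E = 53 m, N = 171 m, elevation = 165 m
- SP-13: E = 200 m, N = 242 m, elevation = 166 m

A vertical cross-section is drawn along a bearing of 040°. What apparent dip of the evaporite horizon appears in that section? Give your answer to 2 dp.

Let the plane be z = a·E + b·N + c.
SP-12−SP-11: −71a + 111b = 14;  SP-13−SP-11: 76a + 182b = 15.
Solving gives a = −0.04134, b = 0.09968.
Unit vector along 040° is (sin 40°, cos 40°) = (0.6428, 0.7660).
Slope in that direction = a·(0.6428) + b·(0.7660) = 0.04979.
Apparent dip = arctan|0.04979| = 2.85° (true dip is 6.2°, so apparent ≤ true as expected).

2.85°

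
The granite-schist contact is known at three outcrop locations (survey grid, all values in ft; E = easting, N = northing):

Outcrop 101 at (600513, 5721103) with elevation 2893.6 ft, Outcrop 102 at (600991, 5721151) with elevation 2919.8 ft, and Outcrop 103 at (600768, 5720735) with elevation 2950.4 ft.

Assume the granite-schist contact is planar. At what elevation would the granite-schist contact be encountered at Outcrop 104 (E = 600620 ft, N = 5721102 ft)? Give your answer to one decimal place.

Two edge vectors: Outcrop 101→Outcrop 102 = (478, 48, 26.2), Outcrop 101→Outcrop 103 = (255, -368, 56.8).
Normal n = (Outcrop 101→Outcrop 102) × (Outcrop 101→Outcrop 103) = (12368, -20469.4, -188144).
So ∂z/∂E = −n_x/n_z = 0.065736882 and ∂z/∂N = −n_y/n_z = −0.108796454.
Intercept c from Outcrop 101: 2893.6 − 39475.85 + 622435.72 = 585853.47.
At (600620, 5721102): z = 39482.9 − 622435.6 + 585853.47 = 2900.7 ft.

2900.7 ft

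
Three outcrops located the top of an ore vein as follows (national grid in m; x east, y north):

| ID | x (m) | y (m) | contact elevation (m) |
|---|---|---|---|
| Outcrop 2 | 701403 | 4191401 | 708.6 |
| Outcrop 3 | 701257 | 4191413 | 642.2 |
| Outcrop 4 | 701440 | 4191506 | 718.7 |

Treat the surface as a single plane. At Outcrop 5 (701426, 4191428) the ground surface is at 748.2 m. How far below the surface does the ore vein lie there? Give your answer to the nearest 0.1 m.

30.9 m

Let the plane be z = a·x + b·y + c.
Outcrop 3−Outcrop 2: −146a + 12b = −66.4;  Outcrop 4−Outcrop 2: 37a + 105b = 10.1.
Solving gives a = 0.449676683, b = −0.062267022.
Then c = 708.6 − a·701403 − b·4191401 = −53709.92.
At (701426, 4191428): z_contact = 315414.92 − 260987.74 − 53709.92 = 717.26 m.
Depth below ground = 748.2 − 717.26 = 30.9 m.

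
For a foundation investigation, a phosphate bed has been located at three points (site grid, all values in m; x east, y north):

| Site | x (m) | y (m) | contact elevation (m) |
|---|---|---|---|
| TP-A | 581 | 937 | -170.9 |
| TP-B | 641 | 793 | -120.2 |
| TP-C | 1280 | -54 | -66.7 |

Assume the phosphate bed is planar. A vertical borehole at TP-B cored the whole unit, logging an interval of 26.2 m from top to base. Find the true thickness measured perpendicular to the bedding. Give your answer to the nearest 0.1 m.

Two edge vectors: TP-A→TP-B = (60, -144, 50.7), TP-A→TP-C = (699, -991, 104.2).
Normal n = (TP-A→TP-B) × (TP-A→TP-C) = (35238.9, 29187.3, 41196).
So ∂z/∂x = −n_x/n_z = −0.85540 and ∂z/∂y = −n_y/n_z = −0.70850.
|∇z| = √(a²+b²) = 1.11071, so dip δ = arctan(1.11071) = 48.00°.
True thickness = vertical thickness × cos δ = 26.2 × cos 48.00° = 17.5 m.

17.5 m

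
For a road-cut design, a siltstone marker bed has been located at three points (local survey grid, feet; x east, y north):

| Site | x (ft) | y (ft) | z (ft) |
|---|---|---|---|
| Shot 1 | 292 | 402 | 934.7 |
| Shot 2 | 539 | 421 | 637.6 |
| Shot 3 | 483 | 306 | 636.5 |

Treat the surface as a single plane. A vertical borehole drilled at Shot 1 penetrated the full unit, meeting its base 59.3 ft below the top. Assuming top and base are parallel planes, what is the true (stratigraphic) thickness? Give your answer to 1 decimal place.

34.5 ft

Two edge vectors: Shot 1→Shot 2 = (247, 19, -297.1), Shot 1→Shot 3 = (191, -96, -298.2).
Normal n = (Shot 1→Shot 2) × (Shot 1→Shot 3) = (-34187.4, 16909.3, -27341).
So ∂z/∂x = −n_x/n_z = −1.25041 and ∂z/∂y = −n_y/n_z = 0.61846.
|∇z| = √(a²+b²) = 1.39500, so dip δ = arctan(1.39500) = 54.37°.
True thickness = vertical thickness × cos δ = 59.3 × cos 54.37° = 34.5 ft.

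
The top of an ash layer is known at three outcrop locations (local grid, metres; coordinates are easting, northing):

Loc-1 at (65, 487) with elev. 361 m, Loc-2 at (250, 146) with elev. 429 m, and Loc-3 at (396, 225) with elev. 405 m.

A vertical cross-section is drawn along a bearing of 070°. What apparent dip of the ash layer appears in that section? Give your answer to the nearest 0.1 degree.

Let the plane be z = a·easting + b·northing + c.
Loc-2−Loc-1: 185a − 341b = 68;  Loc-3−Loc-1: 331a − 262b = 44.
Solving gives a = −0.04366, b = −0.22310.
Unit vector along 070° is (sin 70°, cos 70°) = (0.9397, 0.3420).
Slope in that direction = a·(0.9397) + b·(0.3420) = −0.11734.
Apparent dip = arctan|0.11734| = 6.7° (true dip is 12.8°, so apparent ≤ true as expected).

6.7°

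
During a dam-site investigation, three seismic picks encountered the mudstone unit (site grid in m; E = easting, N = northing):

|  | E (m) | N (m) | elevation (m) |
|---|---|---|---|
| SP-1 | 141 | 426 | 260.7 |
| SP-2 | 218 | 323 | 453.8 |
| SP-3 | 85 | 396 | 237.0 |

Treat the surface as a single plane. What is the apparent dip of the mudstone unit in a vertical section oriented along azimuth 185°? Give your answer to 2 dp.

45.56°

Let the plane be z = a·E + b·N + c.
SP-2−SP-1: 77a − 103b = 193.1;  SP-3−SP-1: −56a − 30b = −23.7.
Solving gives a = 1.01932, b = −1.11274.
Unit vector along 185° is (sin 185°, cos 185°) = (-0.0872, -0.9962).
Slope in that direction = a·(-0.0872) + b·(-0.9962) = 1.01966.
Apparent dip = arctan|1.01966| = 45.56° (true dip is 56.5°, so apparent ≤ true as expected).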